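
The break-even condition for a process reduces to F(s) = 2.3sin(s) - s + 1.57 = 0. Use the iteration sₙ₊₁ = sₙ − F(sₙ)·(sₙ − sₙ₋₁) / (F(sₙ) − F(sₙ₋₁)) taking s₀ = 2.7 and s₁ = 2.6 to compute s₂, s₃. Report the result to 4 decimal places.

2.6514, 2.6519

F(2.7) = -0.147026, F(2.6) = 0.155653
s₂ = 2.600000 − 0.155653·(2.600000 − 2.700000) / (0.155653 − (-0.147026)) = 2.600000 − (-0.015565)/(0.302679) = 2.651425
F(2.651425) = 0.001354
s₃ = 2.651425 − 0.001354·(2.651425 − 2.600000) / (0.001354 − 0.155653) = 2.651425 − (0.000070)/(-0.154299) = 2.651877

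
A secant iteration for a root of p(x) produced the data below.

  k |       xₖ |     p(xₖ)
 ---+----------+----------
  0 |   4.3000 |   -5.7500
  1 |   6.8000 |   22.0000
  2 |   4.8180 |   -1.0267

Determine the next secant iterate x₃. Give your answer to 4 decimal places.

4.9064

x₃ = 4.8180 − (-1.0267)·(4.8180 − 6.8000) / (-1.0267 − 22.0000)
   = 4.8180 − (2.034919)/(-23.026700) = 4.906372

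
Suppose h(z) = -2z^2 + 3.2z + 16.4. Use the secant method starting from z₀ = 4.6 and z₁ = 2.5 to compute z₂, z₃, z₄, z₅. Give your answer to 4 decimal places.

3.5818, 3.8276, 3.7714, 3.7732

h(4.6) = -11.200000, h(2.5) = 11.900000
z₂ = 2.500000 − 11.900000·(2.500000 − 4.600000) / (11.900000 − (-11.200000)) = 2.500000 − (-24.990000)/(23.100000) = 3.581818
h(3.581818) = 2.202975
z₃ = 3.581818 − 2.202975·(3.581818 − 2.500000) / (2.202975 − 11.900000) = 3.581818 − (2.383219)/(-9.697025) = 3.827586
h(3.827586) = -0.652556
z₄ = 3.827586 − (-0.652556)·(3.827586 − 3.581818) / (-0.652556 − 2.202975) = 3.827586 − (-0.160378)/(-2.855532) = 3.771422
h(3.771422) = 0.021298
z₅ = 3.771422 − 0.021298·(3.771422 − 3.827586) / (0.021298 − (-0.652556)) = 3.771422 − (-0.001196)/(0.673854) = 3.773198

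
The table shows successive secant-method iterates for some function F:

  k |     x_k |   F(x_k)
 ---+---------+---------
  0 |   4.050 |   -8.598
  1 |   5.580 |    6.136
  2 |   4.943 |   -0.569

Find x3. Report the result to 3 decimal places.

x3 = 4.943 − (-0.569)·(4.943 − 5.580) / (-0.569 − 6.136)
   = 4.943 − (0.36245)/(-6.70500) = 4.99706

4.997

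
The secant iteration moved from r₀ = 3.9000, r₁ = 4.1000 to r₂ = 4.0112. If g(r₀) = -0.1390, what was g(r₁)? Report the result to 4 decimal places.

The secant line through (3.9000, -0.1390) and (4.1000, g(r₁)) crosses zero at r₂ = 4.0112.
So (3.9000, -0.1390), (4.1000, g(r₁)), (4.0112, 0) are collinear:
g(r₁) = -0.1390 · (4.1000 − 4.0112) / (3.9000 − 4.0112) = -0.1390 · (0.088800)/(-0.111200) = 0.111000

0.1110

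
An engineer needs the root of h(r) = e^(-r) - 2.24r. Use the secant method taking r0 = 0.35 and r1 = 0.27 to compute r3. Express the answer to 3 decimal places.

0.323

h(0.35) = -0.07931, h(0.27) = 0.15858
r2 = 0.27000 − 0.15858·(0.27000 − 0.35000) / (0.15858 − (-0.07931)) = 0.27000 − (-0.01269)/(0.23789) = 0.32333
h(0.32333) = -0.00052
r3 = 0.32333 − (-0.00052)·(0.32333 − 0.27000) / (-0.00052 − 0.15858) = 0.32333 − (-0.00003)/(-0.15910) = 0.32315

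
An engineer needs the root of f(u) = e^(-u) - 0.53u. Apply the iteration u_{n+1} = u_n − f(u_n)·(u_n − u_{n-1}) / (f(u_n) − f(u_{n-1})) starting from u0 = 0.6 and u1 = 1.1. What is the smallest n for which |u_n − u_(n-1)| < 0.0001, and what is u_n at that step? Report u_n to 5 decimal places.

f(0.6) = 0.2308116, f(1.1) = -0.2501289
u2 = 1.1000000 − (-0.2501289)·(0.5000000)/(-0.4809406) = 0.8399586;  |Δ| = 0.2600414
f(0.8399586) = -0.0134497
u3 = 0.8399586 − (-0.0134497)·(-0.2600414)/(0.2366793) = 0.8251813;  |Δ| = 0.0147772
f(0.8251813) = 0.0008094
u4 = 0.8251813 − 0.0008094·(-0.0147772)/(0.0142591) = 0.8260202;  |Δ| = 0.0008388
f(0.8260202) = -0.0000025
u5 = 0.8260202 − (-0.0000025)·(0.0008388)/(-0.0008120) = 0.8260175;  |Δ| = 0.0000026
|u5 − u4| = 0.0000026 < 0.0001

n = 5, u_n = 0.82602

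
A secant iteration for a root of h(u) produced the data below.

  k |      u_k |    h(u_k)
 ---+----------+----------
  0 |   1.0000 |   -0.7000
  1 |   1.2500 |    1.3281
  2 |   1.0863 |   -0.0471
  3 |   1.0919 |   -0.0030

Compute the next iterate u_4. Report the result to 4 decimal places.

u_4 = 1.0919 − (-0.0030)·(1.0919 − 1.0863) / (-0.0030 − (-0.0471))
   = 1.0919 − (-0.000017)/(0.044100) = 1.092281

1.0923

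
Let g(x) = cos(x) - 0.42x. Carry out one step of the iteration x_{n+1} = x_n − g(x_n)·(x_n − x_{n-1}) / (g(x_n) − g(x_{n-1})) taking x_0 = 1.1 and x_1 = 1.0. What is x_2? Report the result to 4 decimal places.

g(1.1) = -0.008404, g(1.0) = 0.120302
x_2 = 1.000000 − 0.120302·(1.000000 − 1.100000) / (0.120302 − (-0.008404)) = 1.000000 − (-0.012030)/(0.128706) = 1.093470

1.0935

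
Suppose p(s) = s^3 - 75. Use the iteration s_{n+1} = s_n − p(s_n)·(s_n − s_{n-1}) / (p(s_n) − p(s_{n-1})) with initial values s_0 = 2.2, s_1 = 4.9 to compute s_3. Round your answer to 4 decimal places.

p(2.2) = -64.352000, p(4.9) = 42.649000
s_2 = 4.900000 − 42.649000·(4.900000 − 2.200000) / (42.649000 − (-64.352000)) = 4.900000 − (115.152300)/(107.001000) = 3.823820
p(3.823820) = -19.089621
s_3 = 3.823820 − (-19.089621)·(3.823820 − 4.900000) / (-19.089621 − 42.649000) = 3.823820 − (20.543862)/(-61.738621) = 4.156576

4.1566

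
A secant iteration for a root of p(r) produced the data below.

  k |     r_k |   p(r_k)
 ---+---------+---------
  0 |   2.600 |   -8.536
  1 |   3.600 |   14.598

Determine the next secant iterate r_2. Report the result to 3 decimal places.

r_2 = 3.600 − 14.598·(3.600 − 2.600) / (14.598 − (-8.536))
   = 3.600 − (14.59800)/(23.13400) = 2.96898

2.969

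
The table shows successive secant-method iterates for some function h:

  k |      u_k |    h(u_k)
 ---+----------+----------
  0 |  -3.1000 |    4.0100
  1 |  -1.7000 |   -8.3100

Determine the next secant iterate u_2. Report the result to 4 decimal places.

u_2 = -1.7000 − (-8.3100)·(-1.7000 − (-3.1000)) / (-8.3100 − 4.0100)
   = -1.7000 − (-11.634000)/(-12.320000) = -2.644318

-2.6443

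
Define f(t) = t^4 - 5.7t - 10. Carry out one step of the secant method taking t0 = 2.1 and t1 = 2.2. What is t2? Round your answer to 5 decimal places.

2.17401

f(2.1) = -2.5219000, f(2.2) = 0.8856000
t2 = 2.2000000 − 0.8856000·(2.2000000 − 2.1000000) / (0.8856000 − (-2.5219000)) = 2.2000000 − (0.0885600)/(3.4075000) = 2.1740103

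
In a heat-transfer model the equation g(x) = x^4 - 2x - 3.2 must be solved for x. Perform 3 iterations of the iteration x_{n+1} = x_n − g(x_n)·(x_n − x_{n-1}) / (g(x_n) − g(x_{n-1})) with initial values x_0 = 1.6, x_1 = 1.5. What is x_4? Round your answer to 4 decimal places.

g(1.6) = 0.153600, g(1.5) = -1.137500
x_2 = 1.500000 − (-1.137500)·(1.500000 − 1.600000) / (-1.137500 − 0.153600) = 1.500000 − (0.113750)/(-1.291100) = 1.588103
g(1.588103) = -0.015361
x_3 = 1.588103 − (-0.015361)·(1.588103 − 1.500000) / (-0.015361 − (-1.137500)) = 1.588103 − (-0.001353)/(1.122139) = 1.589309
g(1.589309) = 0.001571
x_4 = 1.589309 − 0.001571·(1.589309 − 1.588103) / (0.001571 − (-0.015361)) = 1.589309 − (0.000002)/(0.016932) = 1.589197

1.5892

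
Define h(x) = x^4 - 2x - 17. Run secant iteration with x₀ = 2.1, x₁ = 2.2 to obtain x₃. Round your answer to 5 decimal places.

2.14814

h(2.1) = -1.7519000, h(2.2) = 2.0256000
x₂ = 2.2000000 − 2.0256000·(2.2000000 − 2.1000000) / (2.0256000 − (-1.7519000)) = 2.2000000 − (0.2025600)/(3.7775000) = 2.1463772
h(2.1463772) = -0.0689023
x₃ = 2.1463772 − (-0.0689023)·(2.1463772 − 2.2000000) / (-0.0689023 − 2.0256000) = 2.1463772 − (0.0036947)/(-2.0945023) = 2.1481412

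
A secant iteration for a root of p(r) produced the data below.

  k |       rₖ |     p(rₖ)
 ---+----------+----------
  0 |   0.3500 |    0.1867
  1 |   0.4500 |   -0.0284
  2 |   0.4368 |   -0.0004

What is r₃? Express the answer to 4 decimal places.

r₃ = 0.4368 − (-0.0004)·(0.4368 − 0.4500) / (-0.0004 − (-0.0284))
   = 0.4368 − (0.000005)/(0.028000) = 0.436611

0.4366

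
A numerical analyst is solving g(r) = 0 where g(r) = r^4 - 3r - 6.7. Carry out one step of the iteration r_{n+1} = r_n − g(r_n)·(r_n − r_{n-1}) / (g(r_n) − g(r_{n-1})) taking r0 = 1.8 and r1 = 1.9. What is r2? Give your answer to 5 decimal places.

1.87171

g(1.8) = -1.6024000, g(1.9) = 0.6321000
r2 = 1.9000000 − 0.6321000·(1.9000000 − 1.8000000) / (0.6321000 − (-1.6024000)) = 1.9000000 − (0.0632100)/(2.2345000) = 1.8717118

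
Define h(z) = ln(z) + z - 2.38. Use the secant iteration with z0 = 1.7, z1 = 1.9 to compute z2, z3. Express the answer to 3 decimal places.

h(1.7) = -0.14937, h(1.9) = 0.16185
z2 = 1.90000 − 0.16185·(1.90000 − 1.70000) / (0.16185 − (-0.14937)) = 1.90000 − (0.03237)/(0.31123) = 1.79599
h(1.79599) = 0.00155
z3 = 1.79599 − 0.00155·(1.79599 − 1.90000) / (0.00155 − 0.16185) = 1.79599 − (-0.00016)/(-0.16031) = 1.79499

1.796, 1.795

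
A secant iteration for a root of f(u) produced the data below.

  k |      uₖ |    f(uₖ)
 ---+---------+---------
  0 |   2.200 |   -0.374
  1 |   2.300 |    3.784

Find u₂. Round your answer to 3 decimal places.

u₂ = 2.300 − 3.784·(2.300 − 2.200) / (3.784 − (-0.374))
   = 2.300 − (0.37840)/(4.15800) = 2.20899

2.209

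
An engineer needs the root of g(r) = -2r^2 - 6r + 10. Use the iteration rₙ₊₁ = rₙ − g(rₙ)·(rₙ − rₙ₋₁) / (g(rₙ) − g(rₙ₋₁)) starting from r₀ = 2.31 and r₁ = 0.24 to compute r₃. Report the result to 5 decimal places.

1.23566

g(2.31) = -14.5322000, g(0.24) = 8.4448000
r₂ = 0.2400000 − 8.4448000·(0.2400000 − 2.3100000) / (8.4448000 − (-14.5322000)) = 0.2400000 − (-17.4807360)/(22.9770000) = 1.0007928
g(1.0007928) = 1.9920708
r₃ = 1.0007928 − 1.9920708·(1.0007928 − 0.2400000) / (1.9920708 − 8.4448000) = 1.0007928 − (1.5155531)/(-6.4527292) = 1.2356629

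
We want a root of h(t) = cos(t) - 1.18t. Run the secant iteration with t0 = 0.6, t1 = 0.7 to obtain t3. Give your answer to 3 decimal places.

h(0.6) = 0.11734, h(0.7) = -0.06116
t2 = 0.70000 − (-0.06116)·(0.70000 − 0.60000) / (-0.06116 − 0.11734) = 0.70000 − (-0.00612)/(-0.17849) = 0.66574
h(0.66574) = 0.00089
t3 = 0.66574 − 0.00089·(0.66574 − 0.70000) / (0.00089 − (-0.06116)) = 0.66574 − (-0.00003)/(0.06205) = 0.66623

0.666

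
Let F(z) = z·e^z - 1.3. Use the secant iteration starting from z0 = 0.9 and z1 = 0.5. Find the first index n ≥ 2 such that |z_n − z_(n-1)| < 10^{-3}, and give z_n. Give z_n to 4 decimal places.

n = 5, z_n = 0.6671

F(0.9) = 0.913643, F(0.5) = -0.475639
z2 = 0.500000 − (-0.475639)·(-0.400000)/(-1.389282) = 0.636945;  |Δ| = 0.136945
F(0.636945) = -0.095730
z3 = 0.636945 − (-0.095730)·(0.136945)/(0.379910) = 0.671453;  |Δ| = 0.034507
F(0.671453) = 0.014086
z4 = 0.671453 − 0.014086·(0.034507)/(0.109815) = 0.667027;  |Δ| = 0.004426
F(0.667027) = -0.000342
z5 = 0.667027 − (-0.000342)·(-0.004426)/(-0.014428) = 0.667131;  |Δ| = 0.000105
|z5 − z4| = 0.000105 < 10^{-3}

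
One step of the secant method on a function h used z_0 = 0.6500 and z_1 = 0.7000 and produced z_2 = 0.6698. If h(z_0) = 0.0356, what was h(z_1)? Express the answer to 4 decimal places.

-0.0543

The secant line through (0.6500, 0.0356) and (0.7000, h(z_1)) crosses zero at z_2 = 0.6698.
So (0.6500, 0.0356), (0.7000, h(z_1)), (0.6698, 0) are collinear:
h(z_1) = 0.0356 · (0.7000 − 0.6698) / (0.6500 − 0.6698) = 0.0356 · (0.030200)/(-0.019800) = -0.054299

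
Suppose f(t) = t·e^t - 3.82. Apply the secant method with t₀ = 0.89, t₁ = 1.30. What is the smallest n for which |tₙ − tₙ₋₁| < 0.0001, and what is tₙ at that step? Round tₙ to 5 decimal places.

n = 5, tₙ = 1.17715

f(0.89) = -1.6527346, f(1.30) = 0.9500857
t₂ = 1.3000000 − 0.9500857·(0.4100000)/(2.6028203) = 1.1503411;  |Δ| = 0.1496589
f(1.1503411) = -0.1857612
t₃ = 1.1503411 − (-0.1857612)·(-0.1496589)/(-1.1358469) = 1.1748170;  |Δ| = 0.0244758
f(1.1748170) = -0.0164709
t₄ = 1.1748170 − (-0.0164709)·(0.0244758)/(0.1692904) = 1.1771983;  |Δ| = 0.0023813
f(1.1771983) = 0.0003255
t₅ = 1.1771983 − 0.0003255·(0.0023813)/(0.0167964) = 1.1771522;  |Δ| = 0.0000462
|t₅ − t₄| = 0.0000462 < 0.0001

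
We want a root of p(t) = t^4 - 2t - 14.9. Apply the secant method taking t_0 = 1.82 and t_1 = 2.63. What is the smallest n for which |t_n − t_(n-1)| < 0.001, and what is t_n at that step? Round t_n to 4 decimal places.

p(1.82) = -7.568006, p(2.63) = 27.683506
t_2 = 2.630000 − 27.683506·(0.810000)/(35.251512) = 1.993896;  |Δ| = 0.636104
p(1.993896) = -3.082238
t_3 = 1.993896 − (-3.082238)·(-0.636104)/(-30.765743) = 2.057623;  |Δ| = 0.063728
p(2.057623) = -1.090072
t_4 = 2.057623 − (-1.090072)·(0.063728)/(1.992165) = 2.092494;  |Δ| = 0.034870
p(2.092494) = 0.086533
t_5 = 2.092494 − 0.086533·(0.034870)/(1.176605) = 2.089929;  |Δ| = 0.002565
p(2.089929) = -0.002151
t_6 = 2.089929 − (-0.002151)·(-0.002565)/(-0.088684) = 2.089991;  |Δ| = 0.000062
|t_6 − t_5| = 0.000062 < 0.001

n = 6, t_n = 2.0900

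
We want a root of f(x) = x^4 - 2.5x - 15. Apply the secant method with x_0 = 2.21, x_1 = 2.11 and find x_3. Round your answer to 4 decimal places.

f(2.21) = 3.329433, f(2.11) = -0.453806
x_2 = 2.110000 − (-0.453806)·(2.110000 − 2.210000) / (-0.453806 − 3.329433) = 2.110000 − (0.045381)/(-3.783238) = 2.121995
f(2.121995) = -0.029208
x_3 = 2.121995 − (-0.029208)·(2.121995 − 2.110000) / (-0.029208 − (-0.453806)) = 2.121995 − (-0.000350)/(0.424597) = 2.122820

2.1228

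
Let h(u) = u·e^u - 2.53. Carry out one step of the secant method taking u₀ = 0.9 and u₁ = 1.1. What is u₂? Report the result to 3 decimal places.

h(0.9) = -0.31636, h(1.1) = 0.77458
u₂ = 1.10000 − 0.77458·(1.10000 − 0.90000) / (0.77458 − (-0.31636)) = 1.10000 − (0.15492)/(1.09094) = 0.95800

0.958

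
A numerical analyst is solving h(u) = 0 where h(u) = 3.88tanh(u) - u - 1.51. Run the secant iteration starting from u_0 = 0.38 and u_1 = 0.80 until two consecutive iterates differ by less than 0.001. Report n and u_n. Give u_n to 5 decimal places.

h(0.38) = -0.4826950, h(0.80) = 0.2664627
u_2 = 0.8000000 − 0.2664627·(0.4200000)/(0.7491577) = 0.6506131;  |Δ| = 0.1493869
h(0.6506131) = 0.0590673
u_3 = 0.6506131 − 0.0590673·(-0.1493869)/(-0.2073954) = 0.6080670;  |Δ| = 0.0425461
h(0.6080670) = -0.0121389
u_4 = 0.6080670 − (-0.0121389)·(-0.0425461)/(-0.0712062) = 0.6153201;  |Δ| = 0.0072531
h(0.6153201) = 0.0003813
u_5 = 0.6153201 − 0.0003813·(0.0072531)/(0.0125202) = 0.6150992;  |Δ| = 0.0002209
|u_5 − u_4| = 0.0002209 < 0.001

n = 5, u_n = 0.61510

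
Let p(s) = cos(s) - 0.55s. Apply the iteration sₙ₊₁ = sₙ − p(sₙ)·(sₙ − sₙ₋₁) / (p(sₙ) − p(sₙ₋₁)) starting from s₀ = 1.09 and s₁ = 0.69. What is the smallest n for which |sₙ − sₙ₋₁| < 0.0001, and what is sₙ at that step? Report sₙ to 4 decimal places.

p(1.09) = -0.137015, p(0.69) = 0.391746
s₂ = 0.690000 − 0.391746·(-0.400000)/(0.528761) = 0.986350;  |Δ| = 0.296350
p(0.986350) = 0.009245
s₃ = 0.986350 − 0.009245·(0.296350)/(-0.382501) = 0.993513;  |Δ| = 0.007163
p(0.993513) = -0.000682
s₄ = 0.993513 − (-0.000682)·(0.007163)/(-0.009927) = 0.993020;  |Δ| = 0.000492
p(0.993020) = 0.000001
s₅ = 0.993020 − 0.000001·(-0.000492)/(0.000683) = 0.993021;  |Δ| = 0.000001
|s₅ − s₄| = 0.000001 < 0.0001

n = 5, sₙ = 0.9930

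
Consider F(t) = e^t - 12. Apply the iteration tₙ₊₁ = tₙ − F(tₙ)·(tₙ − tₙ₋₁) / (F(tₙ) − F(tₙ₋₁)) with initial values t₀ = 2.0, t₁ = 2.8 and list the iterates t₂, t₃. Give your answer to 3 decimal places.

F(2.0) = -4.61094, F(2.8) = 4.44465
t₂ = 2.80000 − 4.44465·(2.80000 − 2.00000) / (4.44465 − (-4.61094)) = 2.80000 − (3.55572)/(9.05559) = 2.40735
F(2.40735) = -0.89555
t₃ = 2.40735 − (-0.89555)·(2.40735 − 2.80000) / (-0.89555 − 4.44465) = 2.40735 − (0.35164)/(-5.34020) = 2.47319

2.407, 2.473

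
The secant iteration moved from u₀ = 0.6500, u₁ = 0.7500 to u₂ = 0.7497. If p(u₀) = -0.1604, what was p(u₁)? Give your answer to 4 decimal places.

The secant line through (0.6500, -0.1604) and (0.7500, p(u₁)) crosses zero at u₂ = 0.7497.
So (0.6500, -0.1604), (0.7500, p(u₁)), (0.7497, 0) are collinear:
p(u₁) = -0.1604 · (0.7500 − 0.7497) / (0.6500 − 0.7497) = -0.1604 · (0.000300)/(-0.099700) = 0.000483

0.0005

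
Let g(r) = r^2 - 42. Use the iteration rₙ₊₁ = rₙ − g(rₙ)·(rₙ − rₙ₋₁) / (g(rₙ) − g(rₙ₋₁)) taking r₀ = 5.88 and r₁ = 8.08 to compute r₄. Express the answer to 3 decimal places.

g(5.88) = -7.42560, g(8.08) = 23.28640
r₂ = 8.08000 − 23.28640·(8.08000 − 5.88000) / (23.28640 − (-7.42560)) = 8.08000 − (51.23008)/(30.71200) = 6.41192
g(6.41192) = -0.88728
r₃ = 6.41192 − (-0.88728)·(6.41192 − 8.08000) / (-0.88728 − 23.28640) = 6.41192 − (1.48006)/(-24.17368) = 6.47315
g(6.47315) = -0.09838
r₄ = 6.47315 − (-0.09838)·(6.47315 − 6.41192) / (-0.09838 − (-0.88728)) = 6.47315 − (-0.00602)/(0.78890) = 6.48078

6.481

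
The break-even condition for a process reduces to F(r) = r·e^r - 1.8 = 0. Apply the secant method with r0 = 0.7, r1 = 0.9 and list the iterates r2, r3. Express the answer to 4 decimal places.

0.7971, 0.8043

F(0.7) = -0.390373, F(0.9) = 0.413643
r2 = 0.900000 − 0.413643·(0.900000 − 0.700000) / (0.413643 − (-0.390373)) = 0.900000 − (0.082729)/(0.804016) = 0.797106
F(0.797106) = -0.031135
r3 = 0.797106 − (-0.031135)·(0.797106 − 0.900000) / (-0.031135 − 0.413643) = 0.797106 − (0.003204)/(-0.444778) = 0.804309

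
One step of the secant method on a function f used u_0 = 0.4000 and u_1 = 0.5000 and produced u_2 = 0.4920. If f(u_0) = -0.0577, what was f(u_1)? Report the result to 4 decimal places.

0.0050

The secant line through (0.4000, -0.0577) and (0.5000, f(u_1)) crosses zero at u_2 = 0.4920.
So (0.4000, -0.0577), (0.5000, f(u_1)), (0.4920, 0) are collinear:
f(u_1) = -0.0577 · (0.5000 − 0.4920) / (0.4000 − 0.4920) = -0.0577 · (0.008000)/(-0.092000) = 0.005017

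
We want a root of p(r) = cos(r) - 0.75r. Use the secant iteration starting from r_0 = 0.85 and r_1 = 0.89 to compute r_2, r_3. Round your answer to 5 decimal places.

p(0.85) = 0.0224831, p(0.89) = -0.0380880
r_2 = 0.8900000 − (-0.0380880)·(0.8900000 − 0.8500000) / (-0.0380880 − 0.0224831) = 0.8900000 − (-0.0015235)/(-0.0605711) = 0.8648474
p(0.8648474) = 0.0001206
r_3 = 0.8648474 − 0.0001206·(0.8648474 − 0.8900000) / (0.0001206 − (-0.0380880)) = 0.8648474 − (-0.0000030)/(0.0382086) = 0.8649269

0.86485, 0.86493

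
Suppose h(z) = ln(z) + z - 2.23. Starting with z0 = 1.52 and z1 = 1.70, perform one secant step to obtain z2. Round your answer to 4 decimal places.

1.6996

h(1.52) = -0.291290, h(1.70) = 0.000628
z2 = 1.700000 − 0.000628·(1.700000 − 1.520000) / (0.000628 − (-0.291290)) = 1.700000 − (0.000113)/(0.291918) = 1.699613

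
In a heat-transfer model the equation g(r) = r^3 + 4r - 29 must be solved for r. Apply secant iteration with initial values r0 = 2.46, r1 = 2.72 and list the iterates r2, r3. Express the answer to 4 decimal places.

2.6370, 2.6415

g(2.46) = -4.273064, g(2.72) = 2.003648
r2 = 2.720000 − 2.003648·(2.720000 − 2.460000) / (2.003648 − (-4.273064)) = 2.720000 − (0.520948)/(6.276712) = 2.637003
g(2.637003) = -0.114837
r3 = 2.637003 − (-0.114837)·(2.637003 − 2.720000) / (-0.114837 − 2.003648) = 2.637003 − (0.009531)/(-2.118485) = 2.641502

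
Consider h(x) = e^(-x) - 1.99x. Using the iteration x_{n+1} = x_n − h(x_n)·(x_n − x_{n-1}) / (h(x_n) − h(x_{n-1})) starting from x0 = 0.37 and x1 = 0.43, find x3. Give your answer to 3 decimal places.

h(0.37) = -0.04557, h(0.43) = -0.20519
x2 = 0.43000 − (-0.20519)·(0.43000 − 0.37000) / (-0.20519 − (-0.04557)) = 0.43000 − (-0.01231)/(-0.15963) = 0.35287
h(0.35287) = 0.00045
x3 = 0.35287 − 0.00045·(0.35287 − 0.43000) / (0.00045 − (-0.20519)) = 0.35287 − (-0.00003)/(0.20564) = 0.35304

0.353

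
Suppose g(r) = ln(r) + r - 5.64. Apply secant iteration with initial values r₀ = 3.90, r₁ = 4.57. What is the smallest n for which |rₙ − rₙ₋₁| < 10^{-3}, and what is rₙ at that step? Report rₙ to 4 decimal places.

n = 4, rₙ = 4.2040

g(3.90) = -0.379023, g(4.57) = 0.449513
r₂ = 4.570000 − 0.449513·(0.670000)/(0.828537) = 4.206499;  |Δ| = 0.363501
g(4.206499) = 0.003130
r₃ = 4.206499 − 0.003130·(-0.363501)/(-0.446383) = 4.203950;  |Δ| = 0.002549
g(4.203950) = -0.000025
r₄ = 4.203950 − (-0.000025)·(-0.002549)/(-0.003155) = 4.203971;  |Δ| = 0.000020
|r₄ − r₃| = 0.000020 < 10^{-3}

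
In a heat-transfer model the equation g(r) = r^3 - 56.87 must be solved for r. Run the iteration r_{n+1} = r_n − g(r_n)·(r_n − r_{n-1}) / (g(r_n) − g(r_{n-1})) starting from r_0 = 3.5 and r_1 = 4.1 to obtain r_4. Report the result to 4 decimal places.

3.8456

g(3.5) = -13.995000, g(4.1) = 12.051000
r_2 = 4.100000 − 12.051000·(4.100000 − 3.500000) / (12.051000 − (-13.995000)) = 4.100000 − (7.230600)/(26.046000) = 3.822391
g(3.822391) = -1.022288
r_3 = 3.822391 − (-1.022288)·(3.822391 − 4.100000) / (-1.022288 − 12.051000) = 3.822391 − (0.283796)/(-13.073288) = 3.844099
g(3.844099) = -0.065364
r_4 = 3.844099 − (-0.065364)·(3.844099 − 3.822391) / (-0.065364 − (-1.022288)) = 3.844099 − (-0.001419)/(0.956924) = 3.845582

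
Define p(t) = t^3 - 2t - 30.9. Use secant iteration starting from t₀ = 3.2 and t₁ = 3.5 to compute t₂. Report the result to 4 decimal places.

3.3430

p(3.2) = -4.532000, p(3.5) = 4.975000
t₂ = 3.500000 − 4.975000·(3.500000 − 3.200000) / (4.975000 − (-4.532000)) = 3.500000 − (1.492500)/(9.507000) = 3.343010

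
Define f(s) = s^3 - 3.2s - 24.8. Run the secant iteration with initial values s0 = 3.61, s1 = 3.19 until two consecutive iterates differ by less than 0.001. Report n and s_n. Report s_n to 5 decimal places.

f(3.61) = 10.6938810, f(3.19) = -2.5462410
s2 = 3.1900000 − (-2.5462410)·(-0.4200000)/(-13.2401220) = 3.2707713;  |Δ| = 0.0807713
f(3.2707713) = -0.2759384
s3 = 3.2707713 − (-0.2759384)·(0.0807713)/(2.2703026) = 3.2805884;  |Δ| = 0.0098171
f(3.2805884) = 0.0086632
s4 = 3.2805884 − 0.0086632·(0.0098171)/(0.2846016) = 3.2802896;  |Δ| = 0.0002988
|s4 − s3| = 0.0002988 < 0.001

n = 4, s_n = 3.28029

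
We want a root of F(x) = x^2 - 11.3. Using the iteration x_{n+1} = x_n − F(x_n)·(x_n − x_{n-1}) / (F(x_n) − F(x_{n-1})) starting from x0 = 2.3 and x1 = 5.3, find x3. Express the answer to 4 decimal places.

F(2.3) = -6.010000, F(5.3) = 16.790000
x2 = 5.300000 − 16.790000·(5.300000 − 2.300000) / (16.790000 − (-6.010000)) = 5.300000 − (50.370000)/(22.800000) = 3.090789
F(3.090789) = -1.747020
x3 = 3.090789 − (-1.747020)·(3.090789 − 5.300000) / (-1.747020 − 16.790000) = 3.090789 − (3.859536)/(-18.537020) = 3.298996

3.2990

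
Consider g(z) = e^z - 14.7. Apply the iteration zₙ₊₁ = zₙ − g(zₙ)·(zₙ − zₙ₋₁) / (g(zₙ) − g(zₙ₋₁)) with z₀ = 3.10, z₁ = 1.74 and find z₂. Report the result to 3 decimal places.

g(3.10) = 7.49795, g(1.74) = -9.00266
z₂ = 1.74000 − (-9.00266)·(1.74000 − 3.10000) / (-9.00266 − 7.49795) = 1.74000 − (12.24361)/(-16.50061) = 2.48201

2.482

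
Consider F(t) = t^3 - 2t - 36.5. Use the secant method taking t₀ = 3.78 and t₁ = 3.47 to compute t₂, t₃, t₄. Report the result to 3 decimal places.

F(3.78) = 9.95015, F(3.47) = -1.65808
t₂ = 3.47000 − (-1.65808)·(3.47000 − 3.78000) / (-1.65808 − 9.95015) = 3.47000 − (0.51400)/(-11.60823) = 3.51428
F(3.51428) = -0.12665
t₃ = 3.51428 − (-0.12665)·(3.51428 − 3.47000) / (-0.12665 − (-1.65808)) = 3.51428 − (-0.00561)/(1.53143) = 3.51794
F(3.51794) = 0.00184
t₄ = 3.51794 − 0.00184·(3.51794 − 3.51428) / (0.00184 − (-0.12665)) = 3.51794 − (0.00001)/(0.12850) = 3.51789

3.514, 3.518, 3.518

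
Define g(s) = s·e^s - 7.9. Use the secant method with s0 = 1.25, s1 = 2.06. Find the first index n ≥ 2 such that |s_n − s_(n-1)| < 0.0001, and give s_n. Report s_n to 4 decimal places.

n = 6, s_n = 1.5981

g(1.25) = -3.537071, g(2.06) = 8.262698
s2 = 2.060000 − 8.262698·(0.810000)/(11.799769) = 1.492804;  |Δ| = 0.567196
g(1.492804) = -1.257690
s3 = 1.492804 − (-1.257690)·(-0.567196)/(-9.520388) = 1.567733;  |Δ| = 0.074929
g(1.567733) = -0.381521
s4 = 1.567733 − (-0.381521)·(0.074929)/(0.876169) = 1.600361;  |Δ| = 0.032627
g(1.600361) = 0.029496
s5 = 1.600361 − 0.029496·(0.032627)/(0.411017) = 1.598019;  |Δ| = 0.002341
g(1.598019) = -0.000623
s6 = 1.598019 − (-0.000623)·(-0.002341)/(-0.030120) = 1.598068;  |Δ| = 0.000048
|s6 − s5| = 0.000048 < 0.0001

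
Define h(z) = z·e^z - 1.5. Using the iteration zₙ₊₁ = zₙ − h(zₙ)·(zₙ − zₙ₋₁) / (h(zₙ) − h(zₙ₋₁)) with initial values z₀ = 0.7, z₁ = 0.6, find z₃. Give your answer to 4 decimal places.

0.7256

h(0.7) = -0.090373, h(0.6) = -0.406729
z₂ = 0.600000 − (-0.406729)·(0.600000 − 0.700000) / (-0.406729 − (-0.090373)) = 0.600000 − (0.040673)/(-0.316356) = 0.728567
h(0.728567) = 0.009670
z₃ = 0.728567 − 0.009670·(0.728567 − 0.600000) / (0.009670 − (-0.406729)) = 0.728567 − (0.001243)/(0.416399) = 0.725581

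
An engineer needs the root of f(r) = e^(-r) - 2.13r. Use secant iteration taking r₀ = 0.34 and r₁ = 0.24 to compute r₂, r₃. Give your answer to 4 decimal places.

f(0.34) = -0.012430, f(0.24) = 0.275428
r₂ = 0.240000 − 0.275428·(0.240000 − 0.340000) / (0.275428 − (-0.012430)) = 0.240000 − (-0.027543)/(0.287858) = 0.335682
f(0.335682) = -0.000152
r₃ = 0.335682 − (-0.000152)·(0.335682 − 0.240000) / (-0.000152 − 0.275428) = 0.335682 − (-0.000015)/(-0.275580) = 0.335629

0.3357, 0.3356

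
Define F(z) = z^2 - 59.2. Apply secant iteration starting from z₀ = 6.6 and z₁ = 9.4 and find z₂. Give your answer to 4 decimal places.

7.5775

F(6.6) = -15.640000, F(9.4) = 29.160000
z₂ = 9.400000 − 29.160000·(9.400000 − 6.600000) / (29.160000 − (-15.640000)) = 9.400000 − (81.648000)/(44.800000) = 7.577500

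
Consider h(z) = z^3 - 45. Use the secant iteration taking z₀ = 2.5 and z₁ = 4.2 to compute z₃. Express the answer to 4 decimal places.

3.5232

h(2.5) = -29.375000, h(4.2) = 29.088000
z₂ = 4.200000 − 29.088000·(4.200000 − 2.500000) / (29.088000 − (-29.375000)) = 4.200000 − (49.449600)/(58.463000) = 3.354173
h(3.354173) = -7.263965
z₃ = 3.354173 − (-7.263965)·(3.354173 − 4.200000) / (-7.263965 − 29.088000) = 3.354173 − (6.144059)/(-36.351965) = 3.523189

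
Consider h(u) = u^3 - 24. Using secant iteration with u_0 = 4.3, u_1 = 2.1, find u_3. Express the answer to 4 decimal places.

h(4.3) = 55.507000, h(2.1) = -14.739000
u_2 = 2.100000 − (-14.739000)·(2.100000 − 4.300000) / (-14.739000 − 55.507000) = 2.100000 − (32.425800)/(-70.246000) = 2.561604
h(2.561604) = -7.191238
u_3 = 2.561604 − (-7.191238)·(2.561604 − 2.100000) / (-7.191238 − (-14.739000)) = 2.561604 − (-3.319501)/(7.547762) = 3.001403

3.0014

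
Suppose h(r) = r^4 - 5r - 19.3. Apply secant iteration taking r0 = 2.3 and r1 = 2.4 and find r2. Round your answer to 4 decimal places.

h(2.3) = -2.815900, h(2.4) = 1.877600
r2 = 2.400000 − 1.877600·(2.400000 − 2.300000) / (1.877600 − (-2.815900)) = 2.400000 − (0.187760)/(4.693500) = 2.359996

2.3600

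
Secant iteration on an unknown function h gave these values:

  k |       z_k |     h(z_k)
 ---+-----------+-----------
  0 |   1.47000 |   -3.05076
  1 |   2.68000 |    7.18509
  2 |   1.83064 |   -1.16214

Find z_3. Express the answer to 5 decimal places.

z_3 = 1.83064 − (-1.16214)·(1.83064 − 2.68000) / (-1.16214 − 7.18509)
   = 1.83064 − (0.9870752)/(-8.3472300) = 1.9488918

1.94889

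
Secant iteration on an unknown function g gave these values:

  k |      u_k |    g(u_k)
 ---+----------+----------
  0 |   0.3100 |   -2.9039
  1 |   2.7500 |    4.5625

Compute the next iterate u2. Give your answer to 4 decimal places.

1.2590

u2 = 2.7500 − 4.5625·(2.7500 − 0.3100) / (4.5625 − (-2.9039))
   = 2.7500 − (11.132500)/(7.466400) = 1.258987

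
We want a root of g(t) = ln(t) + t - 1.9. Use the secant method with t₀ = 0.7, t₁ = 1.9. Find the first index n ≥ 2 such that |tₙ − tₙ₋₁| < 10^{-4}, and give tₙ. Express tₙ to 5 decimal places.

g(0.7) = -1.5566749, g(1.9) = 0.6418539
t₂ = 1.9000000 − 0.6418539·(1.2000000)/(2.1985288) = 1.5496636;  |Δ| = 0.3503364
g(1.5496636) = 0.0877015
t₃ = 1.5496636 − 0.0877015·(-0.3503364)/(-0.5541524) = 1.4942185;  |Δ| = 0.0554451
g(1.4942185) = -0.0041781
t₄ = 1.4942185 − (-0.0041781)·(-0.0554451)/(-0.0918796) = 1.4967398;  |Δ| = 0.0025213
g(1.4967398) = 0.0000291
t₅ = 1.4967398 − 0.0000291·(0.0025213)/(0.0042073) = 1.4967224;  |Δ| = 0.0000175
|t₅ − t₄| = 0.0000175 < 10^{-4}

n = 5, tₙ = 1.49672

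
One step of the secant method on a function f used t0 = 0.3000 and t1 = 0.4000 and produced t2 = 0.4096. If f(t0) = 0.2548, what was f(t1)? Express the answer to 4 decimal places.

0.0223

The secant line through (0.3000, 0.2548) and (0.4000, f(t1)) crosses zero at t2 = 0.4096.
So (0.3000, 0.2548), (0.4000, f(t1)), (0.4096, 0) are collinear:
f(t1) = 0.2548 · (0.4000 − 0.4096) / (0.3000 − 0.4096) = 0.2548 · (-0.009600)/(-0.109600) = 0.022318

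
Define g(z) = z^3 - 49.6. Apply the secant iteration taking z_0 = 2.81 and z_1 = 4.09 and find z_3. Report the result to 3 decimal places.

g(2.81) = -27.41196, g(4.09) = 18.81793
z_2 = 4.09000 − 18.81793·(4.09000 − 2.81000) / (18.81793 − (-27.41196)) = 4.09000 − (24.08695)/(46.22989) = 3.56897
g(3.56897) = -4.13990
z_3 = 3.56897 − (-4.13990)·(3.56897 − 4.09000) / (-4.13990 − 18.81793) = 3.56897 − (2.15700)/(-22.95783) = 3.66293

3.663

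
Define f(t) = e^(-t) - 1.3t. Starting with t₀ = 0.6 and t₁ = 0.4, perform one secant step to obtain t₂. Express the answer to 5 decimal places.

0.47880

f(0.6) = -0.2311884, f(0.4) = 0.1503200
t₂ = 0.4000000 − 0.1503200·(0.4000000 − 0.6000000) / (0.1503200 − (-0.2311884)) = 0.4000000 − (-0.0300640)/(0.3815084) = 0.4788030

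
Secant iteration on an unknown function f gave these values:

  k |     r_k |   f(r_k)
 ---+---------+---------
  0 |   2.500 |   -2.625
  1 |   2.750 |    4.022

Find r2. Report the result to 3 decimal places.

2.599

r2 = 2.750 − 4.022·(2.750 − 2.500) / (4.022 − (-2.625))
   = 2.750 − (1.00550)/(6.64700) = 2.59873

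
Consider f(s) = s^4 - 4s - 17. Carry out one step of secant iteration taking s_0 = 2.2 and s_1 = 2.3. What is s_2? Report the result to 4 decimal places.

f(2.2) = -2.374400, f(2.3) = 1.784100
s_2 = 2.300000 − 1.784100·(2.300000 − 2.200000) / (1.784100 − (-2.374400)) = 2.300000 − (0.178410)/(4.158500) = 2.257098

2.2571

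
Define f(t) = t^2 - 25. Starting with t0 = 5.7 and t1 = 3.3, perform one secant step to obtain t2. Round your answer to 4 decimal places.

f(5.7) = 7.490000, f(3.3) = -14.110000
t2 = 3.300000 − (-14.110000)·(3.300000 − 5.700000) / (-14.110000 − 7.490000) = 3.300000 − (33.864000)/(-21.600000) = 4.867778

4.8678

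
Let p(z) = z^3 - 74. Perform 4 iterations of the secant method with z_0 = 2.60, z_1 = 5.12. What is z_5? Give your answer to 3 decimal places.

p(2.60) = -56.42400, p(5.12) = 60.21773
z_2 = 5.12000 − 60.21773·(5.12000 − 2.60000) / (60.21773 − (-56.42400)) = 5.12000 − (151.74867)/(116.64173) = 3.81902
p(3.81902) = -18.29997
z_3 = 3.81902 − (-18.29997)·(3.81902 − 5.12000) / (-18.29997 − 60.21773) = 3.81902 − (23.80791)/(-78.51770) = 4.12224
p(4.12224) = -3.95154
z_4 = 4.12224 − (-3.95154)·(4.12224 − 3.81902) / (-3.95154 − (-18.29997)) = 4.12224 − (-1.19817)/(14.34843) = 4.20574
p(4.20574) = 0.39227
z_5 = 4.20574 − 0.39227·(4.20574 − 4.12224) / (0.39227 − (-3.95154)) = 4.20574 − (0.03276)/(4.34381) = 4.19820

4.198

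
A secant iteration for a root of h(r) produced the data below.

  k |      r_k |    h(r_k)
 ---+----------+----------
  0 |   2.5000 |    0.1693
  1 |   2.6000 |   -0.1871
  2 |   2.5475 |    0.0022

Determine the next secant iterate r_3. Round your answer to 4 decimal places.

r_3 = 2.5475 − 0.0022·(2.5475 − 2.6000) / (0.0022 − (-0.1871))
   = 2.5475 − (-0.000116)/(0.189300) = 2.548110

2.5481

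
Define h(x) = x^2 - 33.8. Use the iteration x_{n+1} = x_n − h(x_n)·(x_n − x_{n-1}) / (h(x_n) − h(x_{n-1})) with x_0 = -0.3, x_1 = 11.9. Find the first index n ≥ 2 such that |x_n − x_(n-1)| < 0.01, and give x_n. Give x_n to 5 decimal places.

n = 7, x_n = 5.81380

h(-0.3) = -33.7100000, h(11.9) = 107.8100000
x_2 = 11.9000000 − 107.8100000·(12.2000000)/(141.5200000) = 2.6060345;  |Δ| = 9.2939655
h(2.6060345) = -27.0085843
x_3 = 2.6060345 − (-27.0085843)·(-9.2939655)/(-134.8185843) = 4.4679206;  |Δ| = 1.8618861
h(4.4679206) = -13.8376855
x_4 = 4.4679206 − (-13.8376855)·(1.8618861)/(13.1708988) = 6.4240661;  |Δ| = 1.9561455
h(6.4240661) = 7.4686254
x_5 = 6.4240661 − 7.4686254·(1.9561455)/(21.3063109) = 5.7383670;  |Δ| = 0.6856991
h(5.7383670) = -0.8711440
x_6 = 5.7383670 − (-0.8711440)·(-0.6856991)/(-8.3397694) = 5.8099928;  |Δ| = 0.0716258
h(5.8099928) = -0.0439835
x_7 = 5.8099928 − (-0.0439835)·(0.0716258)/(0.8271605) = 5.8138015;  |Δ| = 0.0038086
|x_7 − x_6| = 0.0038086 < 0.01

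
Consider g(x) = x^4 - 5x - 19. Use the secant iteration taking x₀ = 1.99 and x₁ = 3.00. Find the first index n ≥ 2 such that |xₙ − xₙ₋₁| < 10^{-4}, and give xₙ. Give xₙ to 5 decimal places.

g(1.99) = -13.2676080, g(3.00) = 47.0000000
x₂ = 3.0000000 − 47.0000000·(1.0100000)/(60.2676080) = 2.2123464;  |Δ| = 0.7876536
g(2.2123464) = -6.1058319
x₃ = 2.2123464 − (-6.1058319)·(-0.7876536)/(-53.1058319) = 2.3029067;  |Δ| = 0.0905603
g(2.3029067) = -2.3887025
x₄ = 2.3029067 − (-2.3887025)·(0.0905603)/(3.7171294) = 2.3611026;  |Δ| = 0.0581959
g(2.3611026) = 0.2729419
x₅ = 2.3611026 − 0.2729419·(0.0581959)/(2.6616444) = 2.3551348;  |Δ| = 0.0059678
g(2.3551348) = -0.0102378
x₆ = 2.3551348 − (-0.0102378)·(-0.0059678)/(-0.2831797) = 2.3553506;  |Δ| = 0.0002158
g(2.3553506) = -0.0000414
x₇ = 2.3553506 − (-0.0000414)·(0.0002158)/(0.0101964) = 2.3553514;  |Δ| = 0.0000009
|x₇ − x₆| = 0.0000009 < 10^{-4}

n = 7, xₙ = 2.35535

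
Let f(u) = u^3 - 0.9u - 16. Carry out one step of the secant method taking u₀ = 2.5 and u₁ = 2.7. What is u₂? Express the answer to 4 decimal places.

2.6354

f(2.5) = -2.625000, f(2.7) = 1.253000
u₂ = 2.700000 − 1.253000·(2.700000 − 2.500000) / (1.253000 − (-2.625000)) = 2.700000 − (0.250600)/(3.878000) = 2.635379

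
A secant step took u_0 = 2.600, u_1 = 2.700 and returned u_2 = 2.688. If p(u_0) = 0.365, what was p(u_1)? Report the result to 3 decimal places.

-0.050

The secant line through (2.600, 0.365) and (2.700, p(u_1)) crosses zero at u_2 = 2.688.
So (2.600, 0.365), (2.700, p(u_1)), (2.688, 0) are collinear:
p(u_1) = 0.365 · (2.700 − 2.688) / (2.600 − 2.688) = 0.365 · (0.01200)/(-0.08800) = -0.04977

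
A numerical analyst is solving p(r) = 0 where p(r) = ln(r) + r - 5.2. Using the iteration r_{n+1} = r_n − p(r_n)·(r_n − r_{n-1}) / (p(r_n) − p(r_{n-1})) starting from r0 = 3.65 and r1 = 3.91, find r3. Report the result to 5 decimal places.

3.85153

p(3.65) = -0.2552728, p(3.91) = 0.0735374
r2 = 3.9100000 − 0.0735374·(3.9100000 − 3.6500000) / (0.0735374 − (-0.2552728)) = 3.9100000 − (0.0191197)/(0.3288102) = 3.8518518
p(3.8518518) = 0.0004058
r3 = 3.8518518 − 0.0004058·(3.8518518 − 3.9100000) / (0.0004058 − 0.0735374) = 3.8518518 − (-0.0000236)/(-0.0731315) = 3.8515291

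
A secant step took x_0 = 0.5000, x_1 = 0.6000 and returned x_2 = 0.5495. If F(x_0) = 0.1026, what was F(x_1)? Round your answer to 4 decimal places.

-0.1047

The secant line through (0.5000, 0.1026) and (0.6000, F(x_1)) crosses zero at x_2 = 0.5495.
So (0.5000, 0.1026), (0.6000, F(x_1)), (0.5495, 0) are collinear:
F(x_1) = 0.1026 · (0.6000 − 0.5495) / (0.5000 − 0.5495) = 0.1026 · (0.050500)/(-0.049500) = -0.104673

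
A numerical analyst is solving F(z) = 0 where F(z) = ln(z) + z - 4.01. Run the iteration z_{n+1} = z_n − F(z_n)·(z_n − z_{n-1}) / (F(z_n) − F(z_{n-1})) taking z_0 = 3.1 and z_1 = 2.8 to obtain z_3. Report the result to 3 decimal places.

F(3.1) = 0.22140, F(2.8) = -0.18038
z_2 = 2.80000 − (-0.18038)·(2.80000 − 3.10000) / (-0.18038 − 0.22140) = 2.80000 − (0.05411)/(-0.40178) = 2.93469
F(2.93469) = 0.00129
z_3 = 2.93469 − 0.00129·(2.93469 − 2.80000) / (0.00129 − (-0.18038)) = 2.93469 − (0.00017)/(0.18167) = 2.93373

2.934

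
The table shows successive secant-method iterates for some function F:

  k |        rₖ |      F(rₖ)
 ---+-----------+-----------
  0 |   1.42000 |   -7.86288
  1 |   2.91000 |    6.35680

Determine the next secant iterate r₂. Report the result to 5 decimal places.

2.24391

r₂ = 2.91000 − 6.35680·(2.91000 − 1.42000) / (6.35680 − (-7.86288))
   = 2.91000 − (9.4716320)/(14.2196800) = 2.2439068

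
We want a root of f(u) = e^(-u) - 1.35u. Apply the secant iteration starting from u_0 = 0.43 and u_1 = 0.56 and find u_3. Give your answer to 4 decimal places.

f(0.43) = 0.070009, f(0.56) = -0.184791
u_2 = 0.560000 − (-0.184791)·(0.560000 − 0.430000) / (-0.184791 − 0.070009) = 0.560000 − (-0.024023)/(-0.254800) = 0.465719
f(0.465719) = -0.001037
u_3 = 0.465719 − (-0.001037)·(0.465719 − 0.560000) / (-0.001037 − (-0.184791)) = 0.465719 − (0.000098)/(0.183754) = 0.465187

0.4652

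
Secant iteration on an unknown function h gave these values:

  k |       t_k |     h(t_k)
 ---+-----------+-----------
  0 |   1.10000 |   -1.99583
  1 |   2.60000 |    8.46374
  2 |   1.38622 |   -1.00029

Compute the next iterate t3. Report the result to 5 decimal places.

t3 = 1.38622 − (-1.00029)·(1.38622 − 2.60000) / (-1.00029 − 8.46374)
   = 1.38622 − (1.2141320)/(-9.4640300) = 1.5145091

1.51451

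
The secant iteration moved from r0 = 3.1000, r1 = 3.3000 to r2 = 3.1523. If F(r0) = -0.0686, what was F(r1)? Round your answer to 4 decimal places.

The secant line through (3.1000, -0.0686) and (3.3000, F(r1)) crosses zero at r2 = 3.1523.
So (3.1000, -0.0686), (3.3000, F(r1)), (3.1523, 0) are collinear:
F(r1) = -0.0686 · (3.3000 − 3.1523) / (3.1000 − 3.1523) = -0.0686 · (0.147700)/(-0.052300) = 0.193733

0.1937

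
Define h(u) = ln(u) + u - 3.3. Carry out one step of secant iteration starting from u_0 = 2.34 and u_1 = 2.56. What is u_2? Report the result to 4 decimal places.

2.4180

h(2.34) = -0.109849, h(2.56) = 0.200007
u_2 = 2.560000 − 0.200007·(2.560000 − 2.340000) / (0.200007 − (-0.109849)) = 2.560000 − (0.044002)/(0.309856) = 2.417994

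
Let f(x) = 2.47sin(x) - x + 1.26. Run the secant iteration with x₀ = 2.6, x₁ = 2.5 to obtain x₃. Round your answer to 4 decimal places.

f(2.6) = -0.066712, f(2.5) = 0.238226
x₂ = 2.500000 − 0.238226·(2.500000 − 2.600000) / (0.238226 − (-0.066712)) = 2.500000 − (-0.023823)/(0.304938) = 2.578123
f(2.578123) = 0.001160
x₃ = 2.578123 − 0.001160·(2.578123 − 2.500000) / (0.001160 − 0.238226) = 2.578123 − (0.000091)/(-0.237066) = 2.578505

2.5785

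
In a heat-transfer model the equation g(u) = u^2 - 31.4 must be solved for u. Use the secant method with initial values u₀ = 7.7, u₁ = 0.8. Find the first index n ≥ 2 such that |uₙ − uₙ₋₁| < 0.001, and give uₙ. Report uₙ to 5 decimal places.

n = 7, uₙ = 5.60357

g(7.7) = 27.8900000, g(0.8) = -30.7600000
u₂ = 0.8000000 − (-30.7600000)·(-6.9000000)/(-58.6500000) = 4.4188235;  |Δ| = 3.6188235
g(4.4188235) = -11.8739986
u₃ = 4.4188235 − (-11.8739986)·(3.6188235)/(18.8860014) = 6.6940487;  |Δ| = 2.2752252
g(6.6940487) = 13.4102879
u₄ = 6.6940487 − 13.4102879·(2.2752252)/(25.2842865) = 5.4873140;  |Δ| = 1.2067346
g(5.4873140) = -1.2893845
u₅ = 5.4873140 − (-1.2893845)·(-1.2067346)/(-14.6996724) = 5.5931630;  |Δ| = 0.1058490
g(5.5931630) = -0.1165276
u₆ = 5.5931630 − (-0.1165276)·(0.1058490)/(1.1728569) = 5.6036795;  |Δ| = 0.0105165
g(5.6036795) = 0.0012238
u₇ = 5.6036795 − 0.0012238·(0.0105165)/(0.1177514) = 5.6035702;  |Δ| = 0.0001093
|u₇ − u₆| = 0.0001093 < 0.001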